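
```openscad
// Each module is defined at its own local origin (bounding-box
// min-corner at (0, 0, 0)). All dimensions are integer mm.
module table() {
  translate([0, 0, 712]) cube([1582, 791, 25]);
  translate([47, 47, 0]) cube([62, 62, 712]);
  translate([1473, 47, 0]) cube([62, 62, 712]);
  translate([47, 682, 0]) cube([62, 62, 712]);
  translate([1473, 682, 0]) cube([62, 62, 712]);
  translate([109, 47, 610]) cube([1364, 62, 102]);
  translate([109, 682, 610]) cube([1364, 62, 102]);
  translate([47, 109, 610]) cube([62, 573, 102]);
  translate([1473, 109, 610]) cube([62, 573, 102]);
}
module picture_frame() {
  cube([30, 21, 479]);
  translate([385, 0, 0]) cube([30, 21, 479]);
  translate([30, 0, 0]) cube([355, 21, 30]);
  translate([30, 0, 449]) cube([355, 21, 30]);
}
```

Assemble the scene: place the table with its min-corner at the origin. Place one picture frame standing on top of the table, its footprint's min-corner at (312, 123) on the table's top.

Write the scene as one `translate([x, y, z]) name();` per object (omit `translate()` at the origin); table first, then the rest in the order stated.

table();
translate([312, 123, 737]) picture_frame();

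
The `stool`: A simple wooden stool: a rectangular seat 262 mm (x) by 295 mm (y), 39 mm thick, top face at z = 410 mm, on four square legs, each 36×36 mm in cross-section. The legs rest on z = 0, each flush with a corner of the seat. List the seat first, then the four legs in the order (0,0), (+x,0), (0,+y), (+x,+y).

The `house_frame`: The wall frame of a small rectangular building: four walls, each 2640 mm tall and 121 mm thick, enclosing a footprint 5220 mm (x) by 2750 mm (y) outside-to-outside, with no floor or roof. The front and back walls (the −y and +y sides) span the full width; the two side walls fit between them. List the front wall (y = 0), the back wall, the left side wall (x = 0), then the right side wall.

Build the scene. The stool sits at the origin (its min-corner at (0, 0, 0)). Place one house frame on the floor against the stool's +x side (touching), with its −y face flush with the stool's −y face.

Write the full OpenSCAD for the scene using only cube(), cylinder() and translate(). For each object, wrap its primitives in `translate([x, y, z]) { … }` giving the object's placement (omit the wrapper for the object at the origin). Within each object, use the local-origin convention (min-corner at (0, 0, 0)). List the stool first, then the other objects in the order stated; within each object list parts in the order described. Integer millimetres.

translate([0, 0, 371]) cube([262, 295, 39]);
cube([36, 36, 371]);
translate([226, 0, 0]) cube([36, 36, 371]);
translate([0, 259, 0]) cube([36, 36, 371]);
translate([226, 259, 0]) cube([36, 36, 371]);
translate([262, 0, 0]) {
  cube([5220, 121, 2640]);
  translate([0, 2629, 0]) cube([5220, 121, 2640]);
  translate([0, 121, 0]) cube([121, 2508, 2640]);
  translate([5099, 121, 0]) cube([121, 2508, 2640]);
}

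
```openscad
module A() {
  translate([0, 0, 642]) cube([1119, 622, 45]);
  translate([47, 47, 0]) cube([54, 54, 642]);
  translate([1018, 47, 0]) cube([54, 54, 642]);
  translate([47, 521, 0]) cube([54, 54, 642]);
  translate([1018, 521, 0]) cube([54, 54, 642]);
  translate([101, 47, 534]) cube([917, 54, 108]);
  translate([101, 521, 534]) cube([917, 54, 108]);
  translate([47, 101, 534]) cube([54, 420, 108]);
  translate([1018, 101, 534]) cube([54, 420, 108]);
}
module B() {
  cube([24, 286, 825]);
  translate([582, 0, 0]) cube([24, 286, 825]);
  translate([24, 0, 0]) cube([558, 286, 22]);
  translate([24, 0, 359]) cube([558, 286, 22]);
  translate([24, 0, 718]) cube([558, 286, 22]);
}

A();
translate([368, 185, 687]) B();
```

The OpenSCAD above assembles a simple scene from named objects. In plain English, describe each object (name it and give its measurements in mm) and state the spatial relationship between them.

A is a table: top 1119 mm (x) × 622 mm (y), 45 mm thick, upper face at z = 687 mm, on four 54×54 mm square legs, each inset 47 mm from the nearest pair of top edges, running from z = 0 to the bottom of the top. Four apron rails, 54 mm thick and 108 mm tall, run between adjacent legs with their top edges flush with the underside of the top and their outer faces flush with the legs' outer faces.

B is a bookshelf 606 mm wide overall, 286 mm deep and 825 mm tall. The two sides are 24 mm thick vertical panels. 3 horizontal shelves of 22 mm thickness span between the inner faces of the sides; the lowest shelf sits on the floor and shelves are stacked with a clear vertical gap of 337 mm between each pair.

The bookshelf is on top of the table.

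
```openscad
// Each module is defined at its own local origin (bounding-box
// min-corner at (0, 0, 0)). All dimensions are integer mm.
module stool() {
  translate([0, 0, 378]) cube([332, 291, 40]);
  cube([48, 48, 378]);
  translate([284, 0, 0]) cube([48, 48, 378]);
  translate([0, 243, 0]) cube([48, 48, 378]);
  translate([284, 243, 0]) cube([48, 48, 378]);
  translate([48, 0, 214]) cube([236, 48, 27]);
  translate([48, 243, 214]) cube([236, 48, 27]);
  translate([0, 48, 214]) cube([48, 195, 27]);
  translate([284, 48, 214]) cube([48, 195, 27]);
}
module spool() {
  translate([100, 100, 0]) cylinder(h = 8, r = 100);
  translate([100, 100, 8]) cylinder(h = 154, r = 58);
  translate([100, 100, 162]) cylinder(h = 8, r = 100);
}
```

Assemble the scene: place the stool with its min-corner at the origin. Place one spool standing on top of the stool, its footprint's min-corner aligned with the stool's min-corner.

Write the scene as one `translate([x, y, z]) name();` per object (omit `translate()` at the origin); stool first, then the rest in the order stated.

stool();
translate([0, 0, 418]) spool();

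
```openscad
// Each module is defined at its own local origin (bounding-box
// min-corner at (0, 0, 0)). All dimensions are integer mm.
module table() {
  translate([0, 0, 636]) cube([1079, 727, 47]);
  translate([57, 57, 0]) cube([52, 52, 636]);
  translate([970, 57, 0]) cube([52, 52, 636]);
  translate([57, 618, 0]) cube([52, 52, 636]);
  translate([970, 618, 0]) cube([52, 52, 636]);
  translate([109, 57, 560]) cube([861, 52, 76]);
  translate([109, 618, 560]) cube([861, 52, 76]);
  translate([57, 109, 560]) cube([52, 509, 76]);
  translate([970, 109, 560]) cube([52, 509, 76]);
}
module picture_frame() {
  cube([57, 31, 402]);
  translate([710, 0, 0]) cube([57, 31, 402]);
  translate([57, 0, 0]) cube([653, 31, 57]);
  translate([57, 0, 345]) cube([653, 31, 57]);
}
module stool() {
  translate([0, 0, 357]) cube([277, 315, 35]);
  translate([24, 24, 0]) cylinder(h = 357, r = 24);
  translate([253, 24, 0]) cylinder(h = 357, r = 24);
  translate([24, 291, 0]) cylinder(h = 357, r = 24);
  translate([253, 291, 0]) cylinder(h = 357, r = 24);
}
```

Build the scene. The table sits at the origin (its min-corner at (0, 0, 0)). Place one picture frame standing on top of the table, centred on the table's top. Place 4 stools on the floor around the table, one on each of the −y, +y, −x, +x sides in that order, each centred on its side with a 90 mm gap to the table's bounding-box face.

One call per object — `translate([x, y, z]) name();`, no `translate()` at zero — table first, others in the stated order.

table();
translate([156, 348, 683]) picture_frame();
translate([401, -405, 0]) stool();
translate([401, 817, 0]) stool();
translate([-367, 206, 0]) stool();
translate([1169, 206, 0]) stool();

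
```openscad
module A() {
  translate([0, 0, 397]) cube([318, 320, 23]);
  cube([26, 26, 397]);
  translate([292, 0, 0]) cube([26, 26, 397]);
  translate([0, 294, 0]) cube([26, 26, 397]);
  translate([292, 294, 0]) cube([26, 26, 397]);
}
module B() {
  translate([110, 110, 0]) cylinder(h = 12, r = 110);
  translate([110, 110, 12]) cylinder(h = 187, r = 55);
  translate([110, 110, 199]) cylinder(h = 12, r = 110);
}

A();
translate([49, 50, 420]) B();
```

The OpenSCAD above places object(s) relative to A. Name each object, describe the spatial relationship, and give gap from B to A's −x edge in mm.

A is a stool. B is a spool. The spool is on top of the stool, centred. The gap from the spool to the stool's −x edge is 49 mm.

The spool's min-x is at 49; the stool's min-x is 0; gap = 49 mm.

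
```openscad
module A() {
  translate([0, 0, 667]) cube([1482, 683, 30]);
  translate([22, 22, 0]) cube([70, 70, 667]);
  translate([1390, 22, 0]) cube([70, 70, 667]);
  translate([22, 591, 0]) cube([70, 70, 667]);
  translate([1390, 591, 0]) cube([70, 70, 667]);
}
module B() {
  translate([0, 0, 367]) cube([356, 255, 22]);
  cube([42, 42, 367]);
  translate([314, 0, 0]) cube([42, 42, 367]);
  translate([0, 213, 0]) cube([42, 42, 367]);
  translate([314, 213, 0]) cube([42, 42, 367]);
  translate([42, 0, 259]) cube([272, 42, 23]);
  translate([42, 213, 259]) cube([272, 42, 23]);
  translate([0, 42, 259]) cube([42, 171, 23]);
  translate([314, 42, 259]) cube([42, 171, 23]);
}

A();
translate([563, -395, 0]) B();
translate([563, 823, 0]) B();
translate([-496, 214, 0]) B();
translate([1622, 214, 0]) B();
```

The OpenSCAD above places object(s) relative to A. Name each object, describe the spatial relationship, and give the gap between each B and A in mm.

A is a table. B is a stool. Four stools sit around the table at the −y, +y, −x, +x sides. The gap between each stool and the table is 140 mm.

Each stool's nearest face is 140 mm from the table's bounding box.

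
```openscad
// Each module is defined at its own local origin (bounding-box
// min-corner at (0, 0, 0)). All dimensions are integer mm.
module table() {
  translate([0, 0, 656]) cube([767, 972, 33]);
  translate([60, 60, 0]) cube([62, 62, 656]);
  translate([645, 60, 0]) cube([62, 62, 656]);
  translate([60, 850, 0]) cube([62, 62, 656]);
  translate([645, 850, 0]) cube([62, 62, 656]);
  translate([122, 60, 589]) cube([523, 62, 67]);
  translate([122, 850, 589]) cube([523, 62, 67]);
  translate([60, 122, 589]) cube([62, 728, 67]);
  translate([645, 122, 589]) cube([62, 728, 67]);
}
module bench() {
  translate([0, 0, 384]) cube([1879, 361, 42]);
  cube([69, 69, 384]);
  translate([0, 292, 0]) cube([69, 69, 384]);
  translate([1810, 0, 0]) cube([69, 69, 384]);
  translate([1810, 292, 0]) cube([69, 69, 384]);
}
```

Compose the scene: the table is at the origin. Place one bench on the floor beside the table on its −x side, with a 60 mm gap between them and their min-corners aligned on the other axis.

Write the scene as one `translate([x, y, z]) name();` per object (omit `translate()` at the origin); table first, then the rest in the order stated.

table();
translate([-1939, 0, 0]) bench();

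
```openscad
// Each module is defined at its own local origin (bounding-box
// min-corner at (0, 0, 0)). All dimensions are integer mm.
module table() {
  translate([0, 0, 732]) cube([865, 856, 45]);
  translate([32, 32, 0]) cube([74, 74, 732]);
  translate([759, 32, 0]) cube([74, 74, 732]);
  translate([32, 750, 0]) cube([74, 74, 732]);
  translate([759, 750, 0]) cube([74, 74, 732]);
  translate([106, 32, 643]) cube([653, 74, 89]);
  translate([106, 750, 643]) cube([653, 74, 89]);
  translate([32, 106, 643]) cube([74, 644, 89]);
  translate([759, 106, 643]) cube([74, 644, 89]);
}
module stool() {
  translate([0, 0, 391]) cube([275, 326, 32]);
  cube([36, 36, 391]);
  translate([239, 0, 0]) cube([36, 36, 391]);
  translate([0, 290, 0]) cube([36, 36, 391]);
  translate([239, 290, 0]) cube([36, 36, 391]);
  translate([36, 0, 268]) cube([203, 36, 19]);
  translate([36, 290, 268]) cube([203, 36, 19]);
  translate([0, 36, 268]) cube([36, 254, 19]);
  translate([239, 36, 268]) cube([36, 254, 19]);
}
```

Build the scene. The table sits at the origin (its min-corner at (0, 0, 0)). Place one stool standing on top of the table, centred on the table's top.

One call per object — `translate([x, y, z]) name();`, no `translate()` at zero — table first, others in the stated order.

table();
translate([295, 265, 777]) stool();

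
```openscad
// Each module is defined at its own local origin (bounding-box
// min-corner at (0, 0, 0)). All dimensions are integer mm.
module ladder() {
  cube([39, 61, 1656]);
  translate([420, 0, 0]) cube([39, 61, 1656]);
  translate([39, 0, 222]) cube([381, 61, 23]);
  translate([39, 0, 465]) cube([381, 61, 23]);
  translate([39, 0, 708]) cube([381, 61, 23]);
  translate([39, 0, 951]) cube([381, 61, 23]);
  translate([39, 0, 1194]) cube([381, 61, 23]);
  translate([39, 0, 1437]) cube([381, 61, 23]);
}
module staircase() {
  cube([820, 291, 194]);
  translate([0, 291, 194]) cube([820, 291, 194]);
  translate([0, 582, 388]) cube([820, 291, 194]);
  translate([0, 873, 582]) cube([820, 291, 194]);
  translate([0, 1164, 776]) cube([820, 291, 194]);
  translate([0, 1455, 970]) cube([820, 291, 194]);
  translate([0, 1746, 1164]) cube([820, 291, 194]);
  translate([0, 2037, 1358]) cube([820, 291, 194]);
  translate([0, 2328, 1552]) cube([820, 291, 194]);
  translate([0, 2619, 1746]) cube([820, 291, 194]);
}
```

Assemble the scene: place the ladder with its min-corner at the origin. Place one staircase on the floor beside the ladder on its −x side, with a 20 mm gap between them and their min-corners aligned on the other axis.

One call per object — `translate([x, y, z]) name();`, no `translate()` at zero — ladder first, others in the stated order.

ladder();
translate([-840, 0, 0]) staircase();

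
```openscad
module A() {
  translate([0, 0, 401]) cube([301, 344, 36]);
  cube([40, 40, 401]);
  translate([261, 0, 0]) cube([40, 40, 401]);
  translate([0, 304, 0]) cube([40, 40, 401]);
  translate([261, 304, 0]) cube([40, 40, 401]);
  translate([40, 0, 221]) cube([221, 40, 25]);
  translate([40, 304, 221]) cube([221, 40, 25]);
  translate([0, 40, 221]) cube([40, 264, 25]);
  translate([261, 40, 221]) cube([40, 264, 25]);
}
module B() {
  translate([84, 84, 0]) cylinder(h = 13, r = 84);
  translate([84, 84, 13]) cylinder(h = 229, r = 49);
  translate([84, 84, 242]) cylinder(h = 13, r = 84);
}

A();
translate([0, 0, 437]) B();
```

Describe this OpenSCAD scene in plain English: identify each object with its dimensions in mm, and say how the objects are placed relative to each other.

A is a four-legged stool. The seat is a 301×344×36 mm slab whose top surface is at z = 437 mm; four square legs, each 40×40 mm in cross-section, run from the floor (z = 0) to the underside of the seat, each flush with a corner of the seat. Four stretchers, 40 mm wide and 25 mm tall, connect adjacent legs with their undersides at z = 221 mm, each running between the inner faces of the legs it joins and aligned with the legs' outer faces on the other axis.

B is a spool: two coaxial disc flanges of radius 84 mm and thickness 13 mm, joined by a core cylinder of radius 49 mm and height 229 mm. The lower flange rests on z = 0 and the three cylinders share a vertical axis.

The spool is on top of the stool.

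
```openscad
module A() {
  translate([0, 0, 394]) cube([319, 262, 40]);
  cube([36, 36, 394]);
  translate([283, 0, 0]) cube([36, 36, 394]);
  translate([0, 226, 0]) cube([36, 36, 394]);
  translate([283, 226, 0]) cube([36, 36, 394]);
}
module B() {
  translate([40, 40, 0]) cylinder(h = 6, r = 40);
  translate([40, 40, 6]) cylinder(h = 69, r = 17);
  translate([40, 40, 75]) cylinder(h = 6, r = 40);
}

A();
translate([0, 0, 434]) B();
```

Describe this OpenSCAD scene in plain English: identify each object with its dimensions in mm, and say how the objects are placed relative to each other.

A is a four-legged stool. The seat is a 319×262×40 mm slab whose top surface is at z = 434 mm; four square legs, each 36×36 mm in cross-section, run from the floor (z = 0) to the underside of the seat, each flush with a corner of the seat.

B is a spool: two coaxial disc flanges of radius 40 mm and thickness 6 mm, joined by a core cylinder of radius 17 mm and height 69 mm. The lower flange rests on z = 0 and the three cylinders share a vertical axis.

The spool is on top of the stool.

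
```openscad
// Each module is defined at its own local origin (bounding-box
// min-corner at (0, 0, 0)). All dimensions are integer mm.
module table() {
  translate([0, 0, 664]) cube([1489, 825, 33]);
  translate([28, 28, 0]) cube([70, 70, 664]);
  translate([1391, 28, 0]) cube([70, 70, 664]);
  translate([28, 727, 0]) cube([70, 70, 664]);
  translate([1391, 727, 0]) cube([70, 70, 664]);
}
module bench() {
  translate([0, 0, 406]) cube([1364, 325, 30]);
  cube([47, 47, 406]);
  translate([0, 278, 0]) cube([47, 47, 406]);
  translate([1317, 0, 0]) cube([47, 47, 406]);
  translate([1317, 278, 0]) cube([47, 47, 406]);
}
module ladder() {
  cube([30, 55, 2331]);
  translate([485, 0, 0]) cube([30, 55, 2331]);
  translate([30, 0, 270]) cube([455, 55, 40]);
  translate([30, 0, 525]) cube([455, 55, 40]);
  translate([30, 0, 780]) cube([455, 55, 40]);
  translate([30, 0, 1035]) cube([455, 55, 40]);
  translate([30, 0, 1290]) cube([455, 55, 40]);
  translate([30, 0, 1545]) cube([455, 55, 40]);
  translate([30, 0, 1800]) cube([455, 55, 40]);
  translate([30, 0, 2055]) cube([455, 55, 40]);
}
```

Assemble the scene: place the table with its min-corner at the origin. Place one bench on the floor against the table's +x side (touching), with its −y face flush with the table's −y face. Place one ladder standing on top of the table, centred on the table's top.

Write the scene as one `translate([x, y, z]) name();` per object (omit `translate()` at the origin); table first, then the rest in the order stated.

table();
translate([1489, 0, 0]) bench();
translate([487, 385, 697]) ladder();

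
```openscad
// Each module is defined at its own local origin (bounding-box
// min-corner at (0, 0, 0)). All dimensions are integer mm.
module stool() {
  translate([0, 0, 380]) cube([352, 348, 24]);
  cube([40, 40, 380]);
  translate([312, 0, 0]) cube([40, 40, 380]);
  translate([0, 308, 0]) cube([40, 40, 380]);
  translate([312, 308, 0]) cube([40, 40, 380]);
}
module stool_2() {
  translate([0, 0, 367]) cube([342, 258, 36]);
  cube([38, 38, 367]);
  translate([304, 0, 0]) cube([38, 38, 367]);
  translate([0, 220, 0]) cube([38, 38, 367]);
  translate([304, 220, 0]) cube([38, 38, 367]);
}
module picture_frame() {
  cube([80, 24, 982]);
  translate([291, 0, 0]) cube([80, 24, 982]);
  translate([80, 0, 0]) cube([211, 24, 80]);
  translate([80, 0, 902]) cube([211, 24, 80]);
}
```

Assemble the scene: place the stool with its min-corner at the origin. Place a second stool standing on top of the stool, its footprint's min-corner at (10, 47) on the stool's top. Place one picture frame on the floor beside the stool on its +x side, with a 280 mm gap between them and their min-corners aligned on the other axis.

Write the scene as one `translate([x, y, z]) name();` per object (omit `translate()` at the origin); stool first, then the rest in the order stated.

stool();
translate([10, 47, 404]) stool_2();
translate([632, 0, 0]) picture_frame();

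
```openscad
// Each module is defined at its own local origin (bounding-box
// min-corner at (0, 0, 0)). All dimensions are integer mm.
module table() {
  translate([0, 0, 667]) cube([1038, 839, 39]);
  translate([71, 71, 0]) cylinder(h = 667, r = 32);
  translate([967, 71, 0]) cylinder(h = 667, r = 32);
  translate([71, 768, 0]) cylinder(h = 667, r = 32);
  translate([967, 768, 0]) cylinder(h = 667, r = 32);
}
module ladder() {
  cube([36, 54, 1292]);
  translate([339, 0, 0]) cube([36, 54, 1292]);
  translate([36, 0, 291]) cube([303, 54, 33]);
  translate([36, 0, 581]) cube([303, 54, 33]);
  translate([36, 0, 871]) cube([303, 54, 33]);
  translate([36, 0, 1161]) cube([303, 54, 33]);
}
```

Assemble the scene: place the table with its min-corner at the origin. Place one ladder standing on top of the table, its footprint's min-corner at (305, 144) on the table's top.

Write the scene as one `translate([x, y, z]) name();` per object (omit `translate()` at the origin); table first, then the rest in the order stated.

table();
translate([305, 144, 706]) ladder();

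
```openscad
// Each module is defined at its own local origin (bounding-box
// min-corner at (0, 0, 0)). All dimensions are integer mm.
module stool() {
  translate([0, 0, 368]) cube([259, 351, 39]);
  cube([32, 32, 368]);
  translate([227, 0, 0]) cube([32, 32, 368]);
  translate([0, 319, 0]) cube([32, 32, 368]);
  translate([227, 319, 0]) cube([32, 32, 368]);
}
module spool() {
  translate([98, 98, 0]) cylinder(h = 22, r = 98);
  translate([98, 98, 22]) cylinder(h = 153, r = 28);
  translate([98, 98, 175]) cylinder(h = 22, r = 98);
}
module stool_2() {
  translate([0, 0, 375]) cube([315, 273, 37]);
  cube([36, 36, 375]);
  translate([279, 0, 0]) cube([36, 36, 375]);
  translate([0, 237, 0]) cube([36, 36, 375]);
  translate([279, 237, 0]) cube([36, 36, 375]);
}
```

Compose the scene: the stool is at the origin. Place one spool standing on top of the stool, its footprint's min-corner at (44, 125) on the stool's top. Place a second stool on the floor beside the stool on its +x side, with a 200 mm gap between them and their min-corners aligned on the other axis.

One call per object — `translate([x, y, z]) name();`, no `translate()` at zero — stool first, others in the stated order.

stool();
translate([44, 125, 407]) spool();
translate([459, 0, 0]) stool_2();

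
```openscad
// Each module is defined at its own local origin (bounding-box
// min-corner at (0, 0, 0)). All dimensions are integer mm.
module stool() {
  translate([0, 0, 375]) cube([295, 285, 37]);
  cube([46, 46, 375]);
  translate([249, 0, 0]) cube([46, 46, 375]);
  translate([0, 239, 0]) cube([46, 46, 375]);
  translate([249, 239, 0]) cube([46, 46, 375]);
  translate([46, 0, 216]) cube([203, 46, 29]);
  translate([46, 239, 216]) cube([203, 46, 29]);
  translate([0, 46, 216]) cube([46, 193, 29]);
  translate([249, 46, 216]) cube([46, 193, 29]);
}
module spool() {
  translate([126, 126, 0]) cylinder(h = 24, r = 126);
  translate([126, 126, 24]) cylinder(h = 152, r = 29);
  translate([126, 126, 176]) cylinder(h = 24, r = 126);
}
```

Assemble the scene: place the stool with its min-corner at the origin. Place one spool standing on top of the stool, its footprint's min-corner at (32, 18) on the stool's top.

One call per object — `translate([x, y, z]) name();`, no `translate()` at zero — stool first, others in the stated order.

stool();
translate([32, 18, 412]) spool();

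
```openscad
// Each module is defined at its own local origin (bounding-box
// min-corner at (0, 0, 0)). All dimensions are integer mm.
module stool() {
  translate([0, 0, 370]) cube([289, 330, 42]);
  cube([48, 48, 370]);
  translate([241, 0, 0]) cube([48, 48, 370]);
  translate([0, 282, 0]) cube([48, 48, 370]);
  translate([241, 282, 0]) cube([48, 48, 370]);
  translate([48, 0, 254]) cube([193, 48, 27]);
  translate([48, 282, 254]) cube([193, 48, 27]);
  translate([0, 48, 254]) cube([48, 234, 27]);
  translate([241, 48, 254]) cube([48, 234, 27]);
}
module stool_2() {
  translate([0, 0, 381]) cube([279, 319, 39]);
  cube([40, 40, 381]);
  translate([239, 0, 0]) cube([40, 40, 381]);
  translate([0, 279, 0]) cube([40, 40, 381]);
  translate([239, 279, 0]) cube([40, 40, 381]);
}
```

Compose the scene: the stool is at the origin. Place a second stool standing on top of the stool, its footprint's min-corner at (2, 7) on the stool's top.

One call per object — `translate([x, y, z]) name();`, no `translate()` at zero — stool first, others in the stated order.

stool();
translate([2, 7, 412]) stool_2();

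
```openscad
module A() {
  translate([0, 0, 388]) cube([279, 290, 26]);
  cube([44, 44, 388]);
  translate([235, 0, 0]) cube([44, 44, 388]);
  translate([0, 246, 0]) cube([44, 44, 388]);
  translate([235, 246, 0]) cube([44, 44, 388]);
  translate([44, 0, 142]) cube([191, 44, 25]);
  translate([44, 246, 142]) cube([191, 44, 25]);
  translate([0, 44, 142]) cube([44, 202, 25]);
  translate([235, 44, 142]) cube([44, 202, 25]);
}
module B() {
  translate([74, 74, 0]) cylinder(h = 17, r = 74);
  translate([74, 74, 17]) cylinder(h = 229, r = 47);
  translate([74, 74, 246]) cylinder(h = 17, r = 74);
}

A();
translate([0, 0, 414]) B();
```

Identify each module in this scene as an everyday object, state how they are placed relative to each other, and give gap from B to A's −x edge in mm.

A is a stool. B is a spool. The spool is on top of the stool. The gap from the spool to the stool's −x edge is 0 mm.

The spool's min-x is at 0; the stool's min-x is 0; gap = 0 mm.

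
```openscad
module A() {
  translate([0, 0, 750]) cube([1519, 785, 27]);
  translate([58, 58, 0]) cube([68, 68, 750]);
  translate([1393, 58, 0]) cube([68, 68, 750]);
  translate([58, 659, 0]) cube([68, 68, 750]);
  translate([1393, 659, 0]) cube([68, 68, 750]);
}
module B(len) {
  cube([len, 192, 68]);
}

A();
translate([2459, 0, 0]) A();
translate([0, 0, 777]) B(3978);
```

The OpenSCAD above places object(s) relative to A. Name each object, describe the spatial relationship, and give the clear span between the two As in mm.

A is a table. B is a beam. A beam spans the tops of two tables. The clear span between the two tables is 940 mm.

Second table starts at x = 2459; first ends at x = 1519; clear span = 2459 − 1519 = 940 mm.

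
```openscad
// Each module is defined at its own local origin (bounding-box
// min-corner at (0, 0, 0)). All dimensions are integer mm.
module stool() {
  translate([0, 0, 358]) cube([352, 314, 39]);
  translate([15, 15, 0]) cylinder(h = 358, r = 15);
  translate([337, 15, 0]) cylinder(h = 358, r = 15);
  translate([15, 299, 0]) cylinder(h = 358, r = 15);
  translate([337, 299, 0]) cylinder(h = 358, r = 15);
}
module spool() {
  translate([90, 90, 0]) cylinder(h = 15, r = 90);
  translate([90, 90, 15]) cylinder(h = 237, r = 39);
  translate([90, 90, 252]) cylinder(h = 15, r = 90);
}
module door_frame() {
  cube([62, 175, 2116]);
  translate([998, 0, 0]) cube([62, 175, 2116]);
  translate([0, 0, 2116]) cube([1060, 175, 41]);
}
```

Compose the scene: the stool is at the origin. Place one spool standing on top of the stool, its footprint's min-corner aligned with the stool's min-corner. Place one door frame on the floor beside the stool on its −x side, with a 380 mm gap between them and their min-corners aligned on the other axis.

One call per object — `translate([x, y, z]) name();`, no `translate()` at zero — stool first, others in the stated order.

stool();
translate([0, 0, 397]) spool();
translate([-1440, 0, 0]) door_frame();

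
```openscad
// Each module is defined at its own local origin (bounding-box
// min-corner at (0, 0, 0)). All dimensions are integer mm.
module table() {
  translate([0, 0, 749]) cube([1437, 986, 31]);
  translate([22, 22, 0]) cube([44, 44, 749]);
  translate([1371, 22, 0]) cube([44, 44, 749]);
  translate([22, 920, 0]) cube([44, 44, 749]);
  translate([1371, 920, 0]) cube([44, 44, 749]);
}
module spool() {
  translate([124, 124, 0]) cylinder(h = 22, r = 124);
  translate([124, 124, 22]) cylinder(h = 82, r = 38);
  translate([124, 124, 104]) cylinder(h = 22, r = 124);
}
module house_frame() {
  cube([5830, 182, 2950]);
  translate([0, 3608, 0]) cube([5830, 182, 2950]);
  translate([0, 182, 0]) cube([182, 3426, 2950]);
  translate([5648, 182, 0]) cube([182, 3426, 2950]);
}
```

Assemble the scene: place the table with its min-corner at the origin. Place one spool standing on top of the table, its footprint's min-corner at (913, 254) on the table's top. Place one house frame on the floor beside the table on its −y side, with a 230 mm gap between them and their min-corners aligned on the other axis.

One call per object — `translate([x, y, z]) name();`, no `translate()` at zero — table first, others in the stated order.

table();
translate([913, 254, 780]) spool();
translate([0, -4020, 0]) house_frame();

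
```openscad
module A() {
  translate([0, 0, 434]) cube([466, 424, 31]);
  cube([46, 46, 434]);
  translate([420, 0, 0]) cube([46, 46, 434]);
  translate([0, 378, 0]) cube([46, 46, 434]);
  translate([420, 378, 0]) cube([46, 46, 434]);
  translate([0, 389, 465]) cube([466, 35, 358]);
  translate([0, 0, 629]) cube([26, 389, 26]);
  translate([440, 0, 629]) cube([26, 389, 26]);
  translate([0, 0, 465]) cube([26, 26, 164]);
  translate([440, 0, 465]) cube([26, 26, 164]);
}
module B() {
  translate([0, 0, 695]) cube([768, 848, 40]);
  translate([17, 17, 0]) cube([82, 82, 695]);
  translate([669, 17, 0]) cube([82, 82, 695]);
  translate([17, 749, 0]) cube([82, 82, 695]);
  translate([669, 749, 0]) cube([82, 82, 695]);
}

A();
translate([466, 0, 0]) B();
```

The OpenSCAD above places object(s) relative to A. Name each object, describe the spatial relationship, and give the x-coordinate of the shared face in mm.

A is a chair. B is a table. The table is against the chair's +x side, with their −y faces flush. The x-coordinate of the shared face is 466 mm.

The chair's +x face and the table's −x face are both at x = 466 mm.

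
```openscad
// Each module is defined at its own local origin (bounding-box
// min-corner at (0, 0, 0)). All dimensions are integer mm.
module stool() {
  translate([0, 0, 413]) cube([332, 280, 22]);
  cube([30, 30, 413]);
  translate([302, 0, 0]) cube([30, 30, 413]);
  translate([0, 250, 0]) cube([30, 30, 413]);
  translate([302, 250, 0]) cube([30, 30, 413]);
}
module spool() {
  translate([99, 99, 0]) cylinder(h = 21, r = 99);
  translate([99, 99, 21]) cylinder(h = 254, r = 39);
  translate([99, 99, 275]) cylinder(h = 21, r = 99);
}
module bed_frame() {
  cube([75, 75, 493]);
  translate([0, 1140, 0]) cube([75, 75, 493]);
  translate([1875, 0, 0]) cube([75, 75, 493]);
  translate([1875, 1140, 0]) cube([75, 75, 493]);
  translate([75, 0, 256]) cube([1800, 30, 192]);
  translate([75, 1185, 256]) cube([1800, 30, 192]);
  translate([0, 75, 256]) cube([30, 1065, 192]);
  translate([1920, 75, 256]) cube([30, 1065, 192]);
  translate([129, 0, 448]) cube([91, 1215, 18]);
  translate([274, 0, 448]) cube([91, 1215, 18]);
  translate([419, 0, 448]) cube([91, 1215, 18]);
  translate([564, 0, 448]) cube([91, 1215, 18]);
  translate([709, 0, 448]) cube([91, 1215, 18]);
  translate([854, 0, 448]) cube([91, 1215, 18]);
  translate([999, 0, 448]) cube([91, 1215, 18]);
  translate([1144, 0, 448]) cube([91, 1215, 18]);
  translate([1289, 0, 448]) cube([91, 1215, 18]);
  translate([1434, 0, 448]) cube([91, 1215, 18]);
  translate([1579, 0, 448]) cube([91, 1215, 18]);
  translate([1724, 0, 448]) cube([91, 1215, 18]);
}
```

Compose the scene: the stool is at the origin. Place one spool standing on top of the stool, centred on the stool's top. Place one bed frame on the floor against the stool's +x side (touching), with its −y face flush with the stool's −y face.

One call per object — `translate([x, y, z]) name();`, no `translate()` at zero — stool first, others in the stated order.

stool();
translate([67, 41, 435]) spool();
translate([332, 0, 0]) bed_frame();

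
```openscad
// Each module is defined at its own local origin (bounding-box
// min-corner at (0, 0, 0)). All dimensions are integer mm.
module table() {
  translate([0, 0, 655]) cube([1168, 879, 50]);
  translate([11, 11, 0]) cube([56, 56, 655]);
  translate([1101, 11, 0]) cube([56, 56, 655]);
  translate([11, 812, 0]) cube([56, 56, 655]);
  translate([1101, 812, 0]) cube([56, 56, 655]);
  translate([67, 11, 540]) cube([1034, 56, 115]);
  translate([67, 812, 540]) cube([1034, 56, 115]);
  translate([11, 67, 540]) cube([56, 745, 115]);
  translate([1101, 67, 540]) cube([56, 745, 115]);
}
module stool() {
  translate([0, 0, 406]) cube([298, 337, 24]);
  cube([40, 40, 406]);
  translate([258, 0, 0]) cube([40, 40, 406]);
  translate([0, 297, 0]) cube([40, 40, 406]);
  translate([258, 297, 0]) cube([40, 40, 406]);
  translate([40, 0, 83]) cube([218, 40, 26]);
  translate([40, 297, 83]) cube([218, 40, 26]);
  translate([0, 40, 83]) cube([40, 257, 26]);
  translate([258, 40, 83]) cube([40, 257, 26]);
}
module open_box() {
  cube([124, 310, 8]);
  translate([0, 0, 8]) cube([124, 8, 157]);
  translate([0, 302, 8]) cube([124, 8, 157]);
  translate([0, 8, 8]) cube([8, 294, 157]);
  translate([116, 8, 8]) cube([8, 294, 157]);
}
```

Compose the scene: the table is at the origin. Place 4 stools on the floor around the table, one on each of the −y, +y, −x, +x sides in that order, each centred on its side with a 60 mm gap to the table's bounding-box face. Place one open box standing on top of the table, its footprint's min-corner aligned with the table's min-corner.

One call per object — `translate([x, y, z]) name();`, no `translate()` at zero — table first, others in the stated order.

table();
translate([435, -397, 0]) stool();
translate([435, 939, 0]) stool();
translate([-358, 271, 0]) stool();
translate([1228, 271, 0]) stool();
translate([0, 0, 705]) open_box();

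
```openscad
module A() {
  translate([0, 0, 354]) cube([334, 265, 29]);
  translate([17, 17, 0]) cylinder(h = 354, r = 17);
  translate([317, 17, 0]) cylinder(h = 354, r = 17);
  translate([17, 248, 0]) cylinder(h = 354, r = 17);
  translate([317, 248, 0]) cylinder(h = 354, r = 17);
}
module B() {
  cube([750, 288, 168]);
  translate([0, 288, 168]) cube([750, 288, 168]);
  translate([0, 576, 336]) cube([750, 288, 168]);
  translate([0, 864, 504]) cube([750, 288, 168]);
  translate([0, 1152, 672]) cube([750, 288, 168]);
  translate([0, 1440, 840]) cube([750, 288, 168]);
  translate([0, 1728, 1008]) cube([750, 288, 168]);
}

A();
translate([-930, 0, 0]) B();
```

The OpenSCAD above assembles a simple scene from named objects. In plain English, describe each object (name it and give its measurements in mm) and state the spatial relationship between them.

A is a simple wooden stool: a rectangular seat 334 mm (x) by 265 mm (y), 29 mm thick, top face at z = 383 mm, on four round legs, each 34 mm in diameter. The legs rest on z = 0, each leg's axis is inset half a diameter from the nearest pair of seat edges (so the leg's bounding box is flush with the corner).

B is a straight staircase of 7 solid steps. Each step is 750 mm wide (x), 288 mm deep (y, the going) and 168 mm tall (the rise). The first step rests on the floor; each subsequent step sits one going further in +y and one rise higher in +z, directly behind and above the previous step with no overlap.

The staircase is on the floor beside the stool on its −x side.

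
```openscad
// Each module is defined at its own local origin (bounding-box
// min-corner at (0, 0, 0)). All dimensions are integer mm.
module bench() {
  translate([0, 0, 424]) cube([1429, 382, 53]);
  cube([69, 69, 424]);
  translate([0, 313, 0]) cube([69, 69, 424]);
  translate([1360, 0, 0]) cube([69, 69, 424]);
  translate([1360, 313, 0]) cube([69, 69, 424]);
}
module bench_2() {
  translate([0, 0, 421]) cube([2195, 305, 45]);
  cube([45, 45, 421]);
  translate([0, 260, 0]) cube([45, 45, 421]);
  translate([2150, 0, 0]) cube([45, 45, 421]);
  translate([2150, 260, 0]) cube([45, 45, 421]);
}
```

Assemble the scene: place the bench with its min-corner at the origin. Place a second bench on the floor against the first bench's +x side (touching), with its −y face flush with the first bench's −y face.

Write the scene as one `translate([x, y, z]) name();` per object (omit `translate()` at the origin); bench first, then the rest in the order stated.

bench();
translate([1429, 0, 0]) bench_2();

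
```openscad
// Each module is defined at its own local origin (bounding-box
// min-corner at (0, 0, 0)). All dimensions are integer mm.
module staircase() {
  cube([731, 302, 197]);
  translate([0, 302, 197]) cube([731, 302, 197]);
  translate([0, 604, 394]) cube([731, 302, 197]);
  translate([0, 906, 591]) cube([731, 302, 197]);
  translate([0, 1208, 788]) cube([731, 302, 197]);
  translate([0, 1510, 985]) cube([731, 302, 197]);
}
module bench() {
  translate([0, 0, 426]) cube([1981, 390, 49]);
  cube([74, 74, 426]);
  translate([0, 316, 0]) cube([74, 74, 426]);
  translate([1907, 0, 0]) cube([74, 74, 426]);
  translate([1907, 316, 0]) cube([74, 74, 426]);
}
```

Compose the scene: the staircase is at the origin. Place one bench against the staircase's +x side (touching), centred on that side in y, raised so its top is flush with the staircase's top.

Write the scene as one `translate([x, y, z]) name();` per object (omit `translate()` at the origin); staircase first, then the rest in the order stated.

staircase();
translate([731, 711, 707]) bench();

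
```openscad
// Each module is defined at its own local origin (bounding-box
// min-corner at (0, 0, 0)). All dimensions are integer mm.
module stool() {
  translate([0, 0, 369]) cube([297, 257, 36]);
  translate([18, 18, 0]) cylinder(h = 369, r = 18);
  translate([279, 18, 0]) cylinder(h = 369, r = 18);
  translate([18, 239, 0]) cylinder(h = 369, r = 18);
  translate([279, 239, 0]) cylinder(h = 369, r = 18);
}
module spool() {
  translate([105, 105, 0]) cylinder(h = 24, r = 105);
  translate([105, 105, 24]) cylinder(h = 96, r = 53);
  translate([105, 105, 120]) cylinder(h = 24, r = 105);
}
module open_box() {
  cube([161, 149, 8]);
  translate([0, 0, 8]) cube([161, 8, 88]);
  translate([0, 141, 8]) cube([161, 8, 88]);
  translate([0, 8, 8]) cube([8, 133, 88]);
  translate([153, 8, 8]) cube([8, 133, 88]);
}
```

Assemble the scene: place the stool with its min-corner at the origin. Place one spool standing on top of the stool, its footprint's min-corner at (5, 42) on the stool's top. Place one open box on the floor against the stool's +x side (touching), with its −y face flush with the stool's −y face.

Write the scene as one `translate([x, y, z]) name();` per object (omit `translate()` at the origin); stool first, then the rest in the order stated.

stool();
translate([5, 42, 405]) spool();
translate([297, 0, 0]) open_box();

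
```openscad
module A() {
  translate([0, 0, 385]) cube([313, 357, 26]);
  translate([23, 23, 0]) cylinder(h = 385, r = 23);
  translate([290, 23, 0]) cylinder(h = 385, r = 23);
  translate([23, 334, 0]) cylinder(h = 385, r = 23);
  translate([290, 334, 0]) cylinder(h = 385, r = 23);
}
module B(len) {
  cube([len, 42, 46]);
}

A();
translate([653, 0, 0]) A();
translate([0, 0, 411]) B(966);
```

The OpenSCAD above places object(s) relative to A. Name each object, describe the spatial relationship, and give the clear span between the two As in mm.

A is a stool. B is a beam. A beam spans the tops of two stools. The clear span between the two stools is 340 mm.

Second stool starts at x = 653; first ends at x = 313; clear span = 653 − 313 = 340 mm.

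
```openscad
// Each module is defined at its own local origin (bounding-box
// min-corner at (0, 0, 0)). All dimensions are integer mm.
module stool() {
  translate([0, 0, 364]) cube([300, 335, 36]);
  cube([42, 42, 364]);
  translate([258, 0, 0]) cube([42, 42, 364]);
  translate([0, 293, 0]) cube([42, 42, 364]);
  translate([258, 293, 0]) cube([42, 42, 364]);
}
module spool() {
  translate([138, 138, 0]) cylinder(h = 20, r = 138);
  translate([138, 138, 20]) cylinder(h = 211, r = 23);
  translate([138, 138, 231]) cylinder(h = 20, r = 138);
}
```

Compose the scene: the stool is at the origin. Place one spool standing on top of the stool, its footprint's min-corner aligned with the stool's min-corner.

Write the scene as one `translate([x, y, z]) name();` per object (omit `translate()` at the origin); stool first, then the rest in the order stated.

stool();
translate([0, 0, 400]) spool();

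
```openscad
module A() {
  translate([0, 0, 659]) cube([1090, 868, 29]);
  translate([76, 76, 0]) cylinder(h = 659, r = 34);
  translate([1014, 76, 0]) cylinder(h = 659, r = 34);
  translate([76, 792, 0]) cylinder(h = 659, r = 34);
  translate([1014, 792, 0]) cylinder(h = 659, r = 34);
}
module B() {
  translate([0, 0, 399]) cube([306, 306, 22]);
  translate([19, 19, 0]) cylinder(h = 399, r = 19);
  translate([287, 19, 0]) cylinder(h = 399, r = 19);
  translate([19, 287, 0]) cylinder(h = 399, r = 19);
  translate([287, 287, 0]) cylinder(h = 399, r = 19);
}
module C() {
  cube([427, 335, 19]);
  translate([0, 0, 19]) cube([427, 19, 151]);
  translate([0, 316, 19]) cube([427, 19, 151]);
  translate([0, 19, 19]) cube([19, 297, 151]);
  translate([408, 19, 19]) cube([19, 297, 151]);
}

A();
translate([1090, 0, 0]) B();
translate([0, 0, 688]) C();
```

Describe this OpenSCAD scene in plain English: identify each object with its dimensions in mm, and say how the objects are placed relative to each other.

A is a table: top 1090 mm (x) × 868 mm (y), 29 mm thick, upper face at z = 688 mm, on four round legs of 68 mm diameter, each leg's bounding box inset 42 mm from the nearest pair of top edges, running from z = 0 to the bottom of the top.

B is a four-legged stool. The seat is a 306×306×22 mm slab whose top surface is at z = 421 mm; four round legs, each 38 mm in diameter, run from the floor (z = 0) to the underside of the seat, each leg's axis is inset half a diameter from the nearest pair of seat edges (so the leg's bounding box is flush with the corner).

C is an open-topped rectangular box: outside dimensions 427×335×170 mm, with a uniform wall and base thickness of 19 mm. The base is a full 427×335 slab on the floor; four walls sit on top of the base. The front and back walls (the −y and +y sides) span the full width; the two side walls fit between them.

The stool is against the table's +x side, with their −y faces flush. The open box is on top of the table.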